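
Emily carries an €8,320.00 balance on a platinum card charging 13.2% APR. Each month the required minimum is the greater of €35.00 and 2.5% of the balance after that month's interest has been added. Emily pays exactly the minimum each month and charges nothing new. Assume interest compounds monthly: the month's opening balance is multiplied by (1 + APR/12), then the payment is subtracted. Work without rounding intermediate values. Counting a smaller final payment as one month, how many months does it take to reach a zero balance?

Monthly rate r = 13.2%/12 = 1.1% = 0.011.
While 2.5% of the post-interest balance exceeds €35.00, each month B ← (B·(1+r))·(1 − 0.025), i.e. B shrinks by the factor (1+r)·0.975 = 0.98572.
This holds for months 1–125. Entering month 126 the balance is €1,379.10; 2.5% of the post-interest balance is now below €35.00, so the flat €35.00 minimum applies from here.
From month 126 a fixed €35.00 at rate r clears €1,379.10 in 52 more payments. Total: 125 + 52 = 177 months.

177 months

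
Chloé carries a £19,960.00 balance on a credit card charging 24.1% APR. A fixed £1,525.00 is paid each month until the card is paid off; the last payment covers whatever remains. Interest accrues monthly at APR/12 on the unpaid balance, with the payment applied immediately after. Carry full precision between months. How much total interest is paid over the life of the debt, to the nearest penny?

Monthly rate r = 24.1%/12 = 2.00833% = 0.0200833.
Payoff takes n = ⌈−ln(1 − rB₀/P)/ln(1+r)⌉ = ⌈15.338⌉ = 16 payments; the last is £518.33.
Total paid = 15·£1,525.00 + £518.33 = £23,393.33.
Total interest = total paid − principal = £23,393.33 − £19,960.00 = £3,433.33.

£3,433.33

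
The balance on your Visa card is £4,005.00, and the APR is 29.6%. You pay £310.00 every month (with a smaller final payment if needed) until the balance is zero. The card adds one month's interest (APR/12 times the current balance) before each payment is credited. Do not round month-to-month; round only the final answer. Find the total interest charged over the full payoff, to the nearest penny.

Monthly rate r = 29.6%/12 = 2.46667% = 0.0246667.
Payoff takes n = ⌈−ln(1 − rB₀/P)/ln(1+r)⌉ = ⌈15.747⌉ = 16 payments; the last is £232.37.
Total paid = 15·£310.00 + £232.37 = £4,882.37.
Total interest = total paid − principal = £4,882.37 − £4,005.00 = £877.37.

£877.37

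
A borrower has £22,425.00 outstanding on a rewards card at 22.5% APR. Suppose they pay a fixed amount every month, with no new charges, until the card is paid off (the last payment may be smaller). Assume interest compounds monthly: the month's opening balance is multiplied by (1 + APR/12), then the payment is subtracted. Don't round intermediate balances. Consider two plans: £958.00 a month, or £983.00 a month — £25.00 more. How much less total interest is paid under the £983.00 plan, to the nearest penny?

Monthly rate r = 22.5%/12 = 1.875% = 0.01875.
At £958.00/mo: n = ⌈−ln(1 − rB₀/P)/ln(1+r)⌉ = 32 payments (last £103.63); total interest = total paid − £22,425.00 = £7,376.63.
At £983.00/mo: 31 payments (last £46.49); total interest £7,111.49.
Interest saved = £7,376.63 − £7,111.49 = £265.14.

£265.14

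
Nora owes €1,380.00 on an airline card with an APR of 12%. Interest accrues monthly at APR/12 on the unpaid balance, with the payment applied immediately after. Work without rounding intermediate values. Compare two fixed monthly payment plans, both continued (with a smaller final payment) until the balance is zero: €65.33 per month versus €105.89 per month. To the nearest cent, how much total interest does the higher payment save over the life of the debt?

€71.99

Monthly rate r = 12%/12 = 1% = 0.01.
At €65.33/mo: n = ⌈−ln(1 − rB₀/P)/ln(1+r)⌉ = 24 payments (last €55.39); total interest = total paid − €1,380.00 = €177.98.
At €105.89/mo: 15 payments (last €3.53); total interest €105.99.
Interest saved = €177.98 − €105.99 = €71.99.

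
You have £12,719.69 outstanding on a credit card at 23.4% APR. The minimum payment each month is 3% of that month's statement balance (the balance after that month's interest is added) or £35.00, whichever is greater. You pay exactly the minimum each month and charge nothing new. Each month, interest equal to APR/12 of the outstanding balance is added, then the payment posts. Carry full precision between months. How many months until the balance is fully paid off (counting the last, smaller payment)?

269 months

Monthly rate r = 23.4%/12 = 1.95% = 0.0195.
While 3% of the post-interest balance exceeds £35.00, each month B ← (B·(1+r))·(1 − 0.03), i.e. B shrinks by the factor (1+r)·0.97 = 0.98891.
This holds for months 1–217. Entering month 218 the balance is £1,132.33; 3% of the post-interest balance is now below £35.00, so the flat £35.00 minimum applies from here.
From month 218 a fixed £35.00 at rate r clears £1,132.33 in 52 more payments. Total: 217 + 52 = 269 months.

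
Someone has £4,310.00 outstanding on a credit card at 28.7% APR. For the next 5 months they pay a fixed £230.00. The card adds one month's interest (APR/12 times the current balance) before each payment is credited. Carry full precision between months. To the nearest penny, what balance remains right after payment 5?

£3,644.31

Monthly rate r = 28.7%/12 = 2.39167% = 0.0239167.
Each month: B ← B·(1+r) − £230.00.
Month 1: interest £103.08; balance after payment £4,183.08.
Month 2: interest £100.05; balance after payment £4,053.13.
Month 3: interest £96.94; balance after payment £3,920.06.
Month 4: interest £93.75; balance after payment £3,783.82.
Month 5: interest £90.50; balance after payment £3,644.31.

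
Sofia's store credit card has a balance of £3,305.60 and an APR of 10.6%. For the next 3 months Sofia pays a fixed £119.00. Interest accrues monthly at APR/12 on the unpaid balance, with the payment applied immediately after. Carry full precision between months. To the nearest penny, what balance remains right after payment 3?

Monthly rate r = 10.6%/12 = 0.883333% = 0.00883333.
Each month: B ← B·(1+r) − £119.00.
Month 1: interest £29.20; balance after payment £3,215.80.
Month 2: interest £28.41; balance after payment £3,125.21.
Month 3: interest £27.61; balance after payment £3,033.81.

£3,033.81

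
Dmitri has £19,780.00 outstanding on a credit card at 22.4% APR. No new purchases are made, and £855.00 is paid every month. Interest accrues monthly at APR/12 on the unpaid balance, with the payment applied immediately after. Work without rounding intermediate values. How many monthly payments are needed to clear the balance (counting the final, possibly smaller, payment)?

31 payments

Monthly rate r = 22.4%/12 = 1.86667% = 0.0186667.
Recurrence: B ← B·(1+r) − £855.00.
Month 1: interest £369.23; balance after payment £19,294.23.
Month 2: interest £360.16; balance after payment £18,799.39.
Closed form: n = −ln(1 − rB₀/P)/ln(1+r) = −ln(0.56816)/ln(1.01867) ≈ 30.569, so the balance reaches zero during payment 31.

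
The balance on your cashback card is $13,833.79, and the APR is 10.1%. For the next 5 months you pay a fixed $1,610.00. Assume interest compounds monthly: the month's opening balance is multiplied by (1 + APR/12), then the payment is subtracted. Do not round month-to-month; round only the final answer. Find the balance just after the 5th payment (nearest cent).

Monthly rate r = 10.1%/12 = 0.841667% = 0.00841667.
Each month: B ← B·(1+r) − $1,610.00.
Month 1: interest $116.43; balance after payment $12,340.22.
Month 2: interest $103.86; balance after payment $10,834.09.
Month 3: interest $91.19; balance after payment $9,315.27.
Month 4: interest $78.40; balance after payment $7,783.68.
Month 5: interest $65.51; balance after payment $6,239.19.

$6,239.19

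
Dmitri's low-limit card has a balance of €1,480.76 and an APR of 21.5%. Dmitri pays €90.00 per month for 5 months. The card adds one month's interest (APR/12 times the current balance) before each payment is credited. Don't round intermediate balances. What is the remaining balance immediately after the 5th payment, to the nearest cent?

Monthly rate r = 21.5%/12 = 1.79167% = 0.0179167.
Each month: B ← B·(1+r) − €90.00.
Month 1: interest €26.53; balance after payment €1,417.29.
Month 2: interest €25.39; balance after payment €1,352.68.
Month 3: interest €24.24; balance after payment €1,286.92.
Month 4: interest €23.06; balance after payment €1,219.98.
Month 5: interest €21.86; balance after payment €1,151.83.

€1,151.83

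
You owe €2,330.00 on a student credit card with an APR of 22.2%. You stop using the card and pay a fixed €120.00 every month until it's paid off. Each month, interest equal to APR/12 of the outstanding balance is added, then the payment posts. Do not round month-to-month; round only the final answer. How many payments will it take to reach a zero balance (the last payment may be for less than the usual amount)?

Monthly rate r = 22.2%/12 = 1.85% = 0.0185.
Recurrence: B ← B·(1+r) − €120.00.
Month 1: interest €43.10; balance after payment €2,253.11.
Month 2: interest €41.68; balance after payment €2,174.79.
Closed form: n = −ln(1 − rB₀/P)/ln(1+r) = −ln(0.64079)/ln(1.0185) ≈ 24.279, so the balance reaches zero during payment 25.

25 payments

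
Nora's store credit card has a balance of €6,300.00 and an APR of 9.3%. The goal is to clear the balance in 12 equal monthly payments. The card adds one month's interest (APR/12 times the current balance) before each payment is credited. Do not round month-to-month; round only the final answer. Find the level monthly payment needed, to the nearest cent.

€551.82

Monthly rate r = 9.3%/12 = 0.775% = 0.00775.
Level-payment amortization: P = B₀·r / (1 − (1+r)^(−n)) = 6300.00·0.00775 / (1 − 1.00775^(−12)).
Denominator 1 − (1+r)^(−12) = 0.0884797566.
P = 48.825 / 0.0884797566 ≈ 551.82.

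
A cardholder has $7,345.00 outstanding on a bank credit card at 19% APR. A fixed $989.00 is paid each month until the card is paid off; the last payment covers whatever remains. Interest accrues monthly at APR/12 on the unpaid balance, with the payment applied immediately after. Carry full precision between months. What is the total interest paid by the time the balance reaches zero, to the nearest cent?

$530.97

Monthly rate r = 19%/12 = 1.58333% = 0.0158333.
Payoff takes n = ⌈−ln(1 − rB₀/P)/ln(1+r)⌉ = ⌈7.963⌉ = 8 payments; the last is $952.97.
Total paid = 7·$989.00 + $952.97 = $7,875.97.
Total interest = total paid − principal = $7,875.97 − $7,345.00 = $530.97.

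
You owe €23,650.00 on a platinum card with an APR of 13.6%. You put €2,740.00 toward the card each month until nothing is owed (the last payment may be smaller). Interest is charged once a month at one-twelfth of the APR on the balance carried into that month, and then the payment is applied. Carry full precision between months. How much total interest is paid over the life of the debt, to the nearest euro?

€1,381

Monthly rate r = 13.6%/12 = 1.13333% = 0.0113333.
Payoff takes n = ⌈−ln(1 − rB₀/P)/ln(1+r)⌉ = ⌈9.135⌉ = 10 payments; the last is €370.76.
Total paid = 9·€2,740.00 + €370.76 = €25,030.76.
Total interest = total paid − principal = €25,030.76 − €23,650.00 = €1,380.76.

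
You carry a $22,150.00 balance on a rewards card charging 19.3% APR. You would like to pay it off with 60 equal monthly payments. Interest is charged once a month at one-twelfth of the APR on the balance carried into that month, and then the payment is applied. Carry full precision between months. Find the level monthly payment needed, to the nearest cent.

$578.25

Monthly rate r = 19.3%/12 = 1.60833% = 0.0160833.
Level-payment amortization: P = B₀·r / (1 − (1+r)^(−n)) = 22150.00·0.0160833 / (1 − 1.01608^(−60)).
Denominator 1 − (1+r)^(−60) = 0.616080356.
P = 356.246 / 0.616080356 ≈ 578.25.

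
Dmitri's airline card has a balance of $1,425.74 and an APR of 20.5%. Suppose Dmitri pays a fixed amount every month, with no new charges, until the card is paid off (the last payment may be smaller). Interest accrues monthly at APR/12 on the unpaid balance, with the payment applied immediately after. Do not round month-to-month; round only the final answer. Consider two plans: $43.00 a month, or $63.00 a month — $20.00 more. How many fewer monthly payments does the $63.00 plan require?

21 fewer payments

Monthly rate r = 20.5%/12 = 1.70833% = 0.0170833.
At $43.00/mo: n = ⌈−ln(1 − rB₀/P)/ln(1+r)⌉ = 50 payments (last $14.51); total interest = total paid − $1,425.74 = $695.77.
At $63.00/mo: 29 payments (last $53.85); total interest $392.11.
Payments saved = 50 − 29 = 21.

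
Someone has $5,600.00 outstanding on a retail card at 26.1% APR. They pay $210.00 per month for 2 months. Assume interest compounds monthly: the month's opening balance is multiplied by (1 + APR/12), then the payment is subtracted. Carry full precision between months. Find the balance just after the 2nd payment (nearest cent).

Monthly rate r = 26.1%/12 = 2.175% = 0.02175.
Each month: B ← B·(1+r) − $210.00.
Month 1: interest $121.80; balance after payment $5,511.80.
Month 2: interest $119.88; balance after payment $5,421.68.

$5,421.68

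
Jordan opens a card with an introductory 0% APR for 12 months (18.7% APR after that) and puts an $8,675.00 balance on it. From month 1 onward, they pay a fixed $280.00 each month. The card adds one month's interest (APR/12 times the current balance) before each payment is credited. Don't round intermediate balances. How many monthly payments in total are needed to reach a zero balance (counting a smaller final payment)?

35 payments

Promo months 1–12 at r₀ = 0%/12 = 0; months 13+ at r₁ = 18.7%/12 = 0.0155833.
After month 12 (no interest yet): B = $8,675.00 − 12·$280.00 = $5,315.00.
Then at r₁ with $280.00/mo: n₂ = −ln(1 − r₁·B/P)/ln(1+r₁) ≈ 22.68 → 23 more payments.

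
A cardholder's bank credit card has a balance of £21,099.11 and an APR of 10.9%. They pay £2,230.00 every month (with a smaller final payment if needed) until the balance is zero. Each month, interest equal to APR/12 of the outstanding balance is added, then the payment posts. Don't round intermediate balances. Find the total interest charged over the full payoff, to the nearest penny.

£1,062.82

Monthly rate r = 10.9%/12 = 0.908333% = 0.00908333.
Payoff takes n = ⌈−ln(1 − rB₀/P)/ln(1+r)⌉ = ⌈9.938⌉ = 10 payments; the last is £2,091.93.
Total paid = 9·£2,230.00 + £2,091.93 = £22,161.93.
Total interest = total paid − principal = £22,161.93 − £21,099.11 = £1,062.82.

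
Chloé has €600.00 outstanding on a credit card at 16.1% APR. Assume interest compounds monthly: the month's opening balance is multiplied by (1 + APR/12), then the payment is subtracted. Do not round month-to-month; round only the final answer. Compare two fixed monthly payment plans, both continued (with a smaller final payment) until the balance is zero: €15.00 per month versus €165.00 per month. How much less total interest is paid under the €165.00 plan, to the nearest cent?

€246.42

Monthly rate r = 16.1%/12 = 1.34167% = 0.0134167.
At €15.00/mo: n = ⌈−ln(1 − rB₀/P)/ln(1+r)⌉ = 58 payments (last €10.87); total interest = total paid − €600.00 = €265.87.
At €165.00/mo: 4 payments (last €124.45); total interest €19.45.
Interest saved = €265.87 − €19.45 = €246.42.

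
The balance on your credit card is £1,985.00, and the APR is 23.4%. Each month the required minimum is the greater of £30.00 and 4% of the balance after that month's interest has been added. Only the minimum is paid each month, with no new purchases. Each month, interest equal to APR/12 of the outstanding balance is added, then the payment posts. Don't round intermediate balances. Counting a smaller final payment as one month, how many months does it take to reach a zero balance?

80 months

Monthly rate r = 23.4%/12 = 1.95% = 0.0195.
While 4% of the post-interest balance exceeds £30.00, each month B ← (B·(1+r))·(1 − 0.04), i.e. B shrinks by the factor (1+r)·0.96 = 0.97872.
This holds for months 1–47. Entering month 48 the balance is £722.28; 4% of the post-interest balance is now below £30.00, so the flat £30.00 minimum applies from here.
From month 48 a fixed £30.00 at rate r clears £722.28 in 33 more payments. Total: 47 + 33 = 80 months.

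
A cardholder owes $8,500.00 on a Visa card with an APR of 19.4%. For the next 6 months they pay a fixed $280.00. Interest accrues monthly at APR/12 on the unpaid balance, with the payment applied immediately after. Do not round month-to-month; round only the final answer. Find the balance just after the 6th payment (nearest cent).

$7,609.17

Monthly rate r = 19.4%/12 = 1.61667% = 0.0161667.
Each month: B ← B·(1+r) − $280.00.
Month 1: interest $137.42; balance after payment $8,357.42.
Month 2: interest $135.11; balance after payment $8,212.53.
Month 3: interest $132.77; balance after payment $8,065.30.
Month 4: interest $130.39; balance after payment $7,915.69.
Month 5: interest $127.97; balance after payment $7,763.66.
Month 6: interest $125.51; balance after payment $7,609.17.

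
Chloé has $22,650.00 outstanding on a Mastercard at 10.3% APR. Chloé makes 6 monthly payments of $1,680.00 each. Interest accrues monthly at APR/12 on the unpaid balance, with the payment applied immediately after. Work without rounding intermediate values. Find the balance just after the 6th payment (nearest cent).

$13,543.00

Monthly rate r = 10.3%/12 = 0.858333% = 0.00858333.
Each month: B ← B·(1+r) − $1,680.00.
Month 1: interest $194.41; balance after payment $21,164.41.
Month 2: interest $181.66; balance after payment $19,666.07.
Month 3: interest $168.80; balance after payment $18,154.87.
Month 4: interest $155.83; balance after payment $16,630.70.
Month 5: interest $142.75; balance after payment $15,093.45.
Month 6: interest $129.55; balance after payment $13,543.00.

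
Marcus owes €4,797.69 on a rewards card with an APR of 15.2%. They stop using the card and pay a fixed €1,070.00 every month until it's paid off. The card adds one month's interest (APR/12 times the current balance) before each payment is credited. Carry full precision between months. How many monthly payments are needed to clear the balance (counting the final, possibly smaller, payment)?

Monthly rate r = 15.2%/12 = 1.26667% = 0.0126667.
Recurrence: B ← B·(1+r) − €1,070.00.
Month 1: interest €60.77; balance after payment €3,788.46.
Month 2: interest €47.99; balance after payment €2,766.45.
Month 3: interest €35.04; balance after payment €1,731.49.
Month 4: interest €21.93; balance after payment €683.42.
Month 5: interest €8.66; balance after payment €0.00.

5 payments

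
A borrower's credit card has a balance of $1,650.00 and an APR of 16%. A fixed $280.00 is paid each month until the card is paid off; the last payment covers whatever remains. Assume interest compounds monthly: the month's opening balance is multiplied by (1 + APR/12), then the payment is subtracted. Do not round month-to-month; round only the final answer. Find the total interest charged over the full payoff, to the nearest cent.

$80.13

Monthly rate r = 16%/12 = 1.33333% = 0.0133333.
Payoff takes n = ⌈−ln(1 − rB₀/P)/ln(1+r)⌉ = ⌈6.178⌉ = 7 payments; the last is $50.13.
Total paid = 6·$280.00 + $50.13 = $1,730.13.
Total interest = total paid − principal = $1,730.13 − $1,650.00 = $80.13.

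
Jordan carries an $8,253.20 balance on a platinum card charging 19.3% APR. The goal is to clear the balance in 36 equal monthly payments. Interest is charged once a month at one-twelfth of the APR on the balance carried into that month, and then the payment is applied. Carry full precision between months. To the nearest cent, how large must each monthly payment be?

$303.78

Monthly rate r = 19.3%/12 = 1.60833% = 0.0160833.
Level-payment amortization: P = B₀·r / (1 − (1+r)^(−n)) = 8253.20·0.0160833 / (1 − 1.01608^(−36)).
Denominator 1 − (1+r)^(−36) = 0.436953581.
P = 132.739 / 0.436953581 ≈ 303.78.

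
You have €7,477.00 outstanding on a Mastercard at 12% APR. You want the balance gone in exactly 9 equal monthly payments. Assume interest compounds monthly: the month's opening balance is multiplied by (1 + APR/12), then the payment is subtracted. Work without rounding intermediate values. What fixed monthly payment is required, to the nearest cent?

€872.87

Monthly rate r = 12%/12 = 1% = 0.01.
Level-payment amortization: P = B₀·r / (1 − (1+r)^(−n)) = 7477.00·0.01 / (1 − 1.01^(−9)).
Denominator 1 − (1+r)^(−9) = 0.0856601758.
P = 74.77 / 0.0856601758 ≈ 872.87.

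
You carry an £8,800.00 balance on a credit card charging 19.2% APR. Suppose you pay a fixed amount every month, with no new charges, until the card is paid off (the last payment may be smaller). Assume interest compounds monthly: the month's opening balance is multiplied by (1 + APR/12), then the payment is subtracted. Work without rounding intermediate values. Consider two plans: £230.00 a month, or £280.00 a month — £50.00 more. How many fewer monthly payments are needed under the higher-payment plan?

Monthly rate r = 19.2%/12 = 1.6% = 0.016.
At £230.00/mo: n = ⌈−ln(1 − rB₀/P)/ln(1+r)⌉ = 60 payments (last £155.02); total interest = total paid − £8,800.00 = £4,925.02.
At £280.00/mo: 45 payments (last £8.01); total interest £3,528.01.
Payments saved = 60 − 45 = 15.

15 fewer payments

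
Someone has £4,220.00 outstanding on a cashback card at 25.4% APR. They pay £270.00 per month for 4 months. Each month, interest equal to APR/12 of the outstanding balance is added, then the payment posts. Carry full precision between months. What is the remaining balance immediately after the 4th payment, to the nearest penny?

£3,474.02

Monthly rate r = 25.4%/12 = 2.11667% = 0.0211667.
Each month: B ← B·(1+r) − £270.00.
Month 1: interest £89.32; balance after payment £4,039.32.
Month 2: interest £85.50; balance after payment £3,854.82.
Month 3: interest £81.59; balance after payment £3,666.42.
Month 4: interest £77.61; balance after payment £3,474.02.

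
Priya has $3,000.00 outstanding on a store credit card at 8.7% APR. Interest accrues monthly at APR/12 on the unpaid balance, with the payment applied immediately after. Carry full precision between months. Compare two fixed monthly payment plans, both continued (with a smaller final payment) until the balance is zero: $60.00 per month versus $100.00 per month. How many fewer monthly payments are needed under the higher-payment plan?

Monthly rate r = 8.7%/12 = 0.725% = 0.00725.
At $60.00/mo: n = ⌈−ln(1 − rB₀/P)/ln(1+r)⌉ = 63 payments (last $19.34); total interest = total paid − $3,000.00 = $739.34.
At $100.00/mo: 34 payments (last $95.18); total interest $395.18.
Payments saved = 63 − 34 = 29.

29 fewer payments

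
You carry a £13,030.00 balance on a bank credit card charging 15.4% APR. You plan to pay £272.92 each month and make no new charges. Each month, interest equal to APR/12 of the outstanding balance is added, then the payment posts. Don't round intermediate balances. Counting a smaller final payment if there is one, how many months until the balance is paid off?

Monthly rate r = 15.4%/12 = 1.28333% = 0.0128333.
Recurrence: B ← B·(1+r) − £272.92.
Month 1: interest £167.22; balance after payment £12,924.30.
Month 2: interest £165.86; balance after payment £12,817.24.
Closed form: n = −ln(1 − rB₀/P)/ln(1+r) = −ln(0.3873)/ln(1.01283) ≈ 74.387, so the balance reaches zero during payment 75.

75 payments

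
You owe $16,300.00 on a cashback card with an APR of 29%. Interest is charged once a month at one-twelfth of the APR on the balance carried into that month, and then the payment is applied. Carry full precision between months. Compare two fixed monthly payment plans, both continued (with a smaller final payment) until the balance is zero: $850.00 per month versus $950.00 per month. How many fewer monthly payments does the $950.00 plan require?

4 fewer payments

Monthly rate r = 29%/12 = 2.41667% = 0.0241667.
At $850.00/mo: n = ⌈−ln(1 − rB₀/P)/ln(1+r)⌉ = 27 payments (last $61.17); total interest = total paid − $16,300.00 = $5,861.17.
At $950.00/mo: 23 payments (last $408.56); total interest $5,008.56.
Payments saved = 27 − 23 = 4.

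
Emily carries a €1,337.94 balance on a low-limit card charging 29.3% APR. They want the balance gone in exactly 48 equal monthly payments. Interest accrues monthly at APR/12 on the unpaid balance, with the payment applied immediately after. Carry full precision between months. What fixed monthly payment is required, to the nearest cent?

Monthly rate r = 29.3%/12 = 2.44167% = 0.0244167.
Level-payment amortization: P = B₀·r / (1 − (1+r)^(−n)) = 1337.94·0.0244167 / (1 − 1.02442^(−48)).
Denominator 1 − (1+r)^(−48) = 0.685861264.
P = 32.668 / 0.685861264 ≈ 47.63.

€47.63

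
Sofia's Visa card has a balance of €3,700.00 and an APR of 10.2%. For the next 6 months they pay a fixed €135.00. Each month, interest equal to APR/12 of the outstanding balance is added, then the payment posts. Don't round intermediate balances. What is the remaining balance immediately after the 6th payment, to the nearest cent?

€3,065.35

Monthly rate r = 10.2%/12 = 0.85% = 0.0085.
Each month: B ← B·(1+r) − €135.00.
Month 1: interest €31.45; balance after payment €3,596.45.
Month 2: interest €30.57; balance after payment €3,492.02.
Month 3: interest €29.68; balance after payment €3,386.70.
Month 4: interest €28.79; balance after payment €3,280.49.
Month 5: interest €27.88; balance after payment €3,173.37.
Month 6: interest €26.97; balance after payment €3,065.35.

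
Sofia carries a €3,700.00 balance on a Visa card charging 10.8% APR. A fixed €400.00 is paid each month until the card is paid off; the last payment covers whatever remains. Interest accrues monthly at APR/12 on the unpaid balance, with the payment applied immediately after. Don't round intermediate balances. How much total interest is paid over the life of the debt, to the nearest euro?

Monthly rate r = 10.8%/12 = 0.9% = 0.009.
Payoff takes n = ⌈−ln(1 − rB₀/P)/ln(1+r)⌉ = ⌈9.701⌉ = 10 payments; the last is €280.87.
Total paid = 9·€400.00 + €280.87 = €3,880.87.
Total interest = total paid − principal = €3,880.87 − €3,700.00 = €180.87.

€181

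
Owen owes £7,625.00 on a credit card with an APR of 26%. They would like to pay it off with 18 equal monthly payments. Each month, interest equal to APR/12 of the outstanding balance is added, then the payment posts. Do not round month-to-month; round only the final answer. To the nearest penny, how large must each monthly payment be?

Monthly rate r = 26%/12 = 2.16667% = 0.0216667.
Level-payment amortization: P = B₀·r / (1 − (1+r)^(−n)) = 7625.00·0.0216667 / (1 − 1.02167^(−18)).
Denominator 1 − (1+r)^(−18) = 0.320117339.
P = 165.208 / 0.320117339 ≈ 516.09.

£516.09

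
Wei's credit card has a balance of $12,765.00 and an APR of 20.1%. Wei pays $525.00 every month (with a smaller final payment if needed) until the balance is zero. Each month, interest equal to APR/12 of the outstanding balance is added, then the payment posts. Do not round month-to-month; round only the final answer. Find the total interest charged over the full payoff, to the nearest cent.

Monthly rate r = 20.1%/12 = 1.675% = 0.01675.
Payoff takes n = ⌈−ln(1 − rB₀/P)/ln(1+r)⌉ = ⌈31.485⌉ = 32 payments; the last is $255.74.
Total paid = 31·$525.00 + $255.74 = $16,530.74.
Total interest = total paid − principal = $16,530.74 − $12,765.00 = $3,765.74.

$3,765.74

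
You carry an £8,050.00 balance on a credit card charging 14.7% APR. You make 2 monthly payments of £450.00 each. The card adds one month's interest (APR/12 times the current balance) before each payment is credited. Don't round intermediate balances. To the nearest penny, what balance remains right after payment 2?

£7,342.92

Monthly rate r = 14.7%/12 = 1.225% = 0.01225.
Each month: B ← B·(1+r) − £450.00.
Month 1: interest £98.61; balance after payment £7,698.61.
Month 2: interest £94.31; balance after payment £7,342.92.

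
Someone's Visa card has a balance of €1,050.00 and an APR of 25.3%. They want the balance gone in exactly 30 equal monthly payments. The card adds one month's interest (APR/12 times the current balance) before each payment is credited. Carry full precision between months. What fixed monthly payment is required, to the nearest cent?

Monthly rate r = 25.3%/12 = 2.10833% = 0.0210833.
Level-payment amortization: P = B₀·r / (1 − (1+r)^(−n)) = 1050.00·0.0210833 / (1 − 1.02108^(−30)).
Denominator 1 − (1+r)^(−30) = 0.465233275.
P = 22.1375 / 0.465233275 ≈ 47.58.

€47.58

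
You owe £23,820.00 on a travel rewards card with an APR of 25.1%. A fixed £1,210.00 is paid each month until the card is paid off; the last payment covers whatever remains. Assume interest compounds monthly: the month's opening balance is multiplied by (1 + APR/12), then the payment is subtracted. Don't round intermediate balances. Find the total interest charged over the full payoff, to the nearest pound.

Monthly rate r = 25.1%/12 = 2.09167% = 0.0209167.
Payoff takes n = ⌈−ln(1 − rB₀/P)/ln(1+r)⌉ = ⌈25.633⌉ = 26 payments; the last is £768.91.
Total paid = 25·£1,210.00 + £768.91 = £31,018.91.
Total interest = total paid − principal = £31,018.91 − £23,820.00 = £7,198.91.

£7,199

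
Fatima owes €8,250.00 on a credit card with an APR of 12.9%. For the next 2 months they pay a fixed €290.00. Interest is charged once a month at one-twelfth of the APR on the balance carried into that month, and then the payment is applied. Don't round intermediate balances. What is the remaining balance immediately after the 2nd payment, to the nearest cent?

Monthly rate r = 12.9%/12 = 1.075% = 0.01075.
Each month: B ← B·(1+r) − €290.00.
Month 1: interest €88.69; balance after payment €8,048.69.
Month 2: interest €86.52; balance after payment €7,845.21.

€7,845.21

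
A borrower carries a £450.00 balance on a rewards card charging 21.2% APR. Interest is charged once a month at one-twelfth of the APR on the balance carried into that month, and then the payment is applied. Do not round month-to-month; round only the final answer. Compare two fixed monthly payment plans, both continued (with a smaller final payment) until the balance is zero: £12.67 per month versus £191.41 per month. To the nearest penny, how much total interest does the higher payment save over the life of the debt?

Monthly rate r = 21.2%/12 = 1.76667% = 0.0176667.
At £12.67/mo: n = ⌈−ln(1 − rB₀/P)/ln(1+r)⌉ = 57 payments (last £4.90); total interest = total paid − £450.00 = £264.42.
At £191.41/mo: 3 payments (last £81.25); total interest £14.07.
Interest saved = £264.42 − £14.07 = £250.35.

£250.35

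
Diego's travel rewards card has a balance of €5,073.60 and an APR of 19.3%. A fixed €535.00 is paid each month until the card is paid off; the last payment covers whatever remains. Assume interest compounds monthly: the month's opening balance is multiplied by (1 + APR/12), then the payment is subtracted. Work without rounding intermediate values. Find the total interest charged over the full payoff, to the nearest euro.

€477

Monthly rate r = 19.3%/12 = 1.60833% = 0.0160833.
Payoff takes n = ⌈−ln(1 − rB₀/P)/ln(1+r)⌉ = ⌈10.372⌉ = 11 payments; the last is €200.15.
Total paid = 10·€535.00 + €200.15 = €5,550.15.
Total interest = total paid − principal = €5,550.15 − €5,073.60 = €476.55.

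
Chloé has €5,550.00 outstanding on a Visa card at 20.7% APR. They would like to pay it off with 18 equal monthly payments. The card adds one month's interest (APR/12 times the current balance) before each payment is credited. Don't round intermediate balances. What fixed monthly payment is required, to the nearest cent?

€361.31

Monthly rate r = 20.7%/12 = 1.725% = 0.01725.
Level-payment amortization: P = B₀·r / (1 − (1+r)^(−n)) = 5550.00·0.01725 / (1 − 1.01725^(−18)).
Denominator 1 − (1+r)^(−18) = 0.264976158.
P = 95.7375 / 0.264976158 ≈ 361.31.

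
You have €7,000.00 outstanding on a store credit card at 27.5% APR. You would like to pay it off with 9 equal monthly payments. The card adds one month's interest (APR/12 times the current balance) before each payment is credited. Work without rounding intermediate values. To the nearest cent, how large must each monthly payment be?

€869.59

Monthly rate r = 27.5%/12 = 2.29167% = 0.0229167.
Level-payment amortization: P = B₀·r / (1 − (1+r)^(−n)) = 7000.00·0.0229167 / (1 − 1.02292^(−9)).
Denominator 1 − (1+r)^(−9) = 0.184474196.
P = 160.417 / 0.184474196 ≈ 869.59.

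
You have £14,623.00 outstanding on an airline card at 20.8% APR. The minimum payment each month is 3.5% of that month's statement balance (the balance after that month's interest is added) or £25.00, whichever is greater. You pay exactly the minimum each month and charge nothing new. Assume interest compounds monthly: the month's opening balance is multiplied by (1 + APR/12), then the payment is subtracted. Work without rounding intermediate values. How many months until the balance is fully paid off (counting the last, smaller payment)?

Monthly rate r = 20.8%/12 = 1.73333% = 0.0173333.
While 3.5% of the post-interest balance exceeds £25.00, each month B ← (B·(1+r))·(1 − 0.035), i.e. B shrinks by the factor (1+r)·0.965 = 0.98173.
This holds for months 1–165. Entering month 166 the balance is £697.40; 3.5% of the post-interest balance is now below £25.00, so the flat £25.00 minimum applies from here.
From month 166 a fixed £25.00 at rate r clears £697.40 in 39 more payments. Total: 165 + 39 = 204 months.

204 months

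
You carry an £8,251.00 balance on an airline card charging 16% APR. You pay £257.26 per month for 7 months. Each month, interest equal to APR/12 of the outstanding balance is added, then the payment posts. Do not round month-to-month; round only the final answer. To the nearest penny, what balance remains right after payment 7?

£7,178.12

Monthly rate r = 16%/12 = 1.33333% = 0.0133333.
Each month: B ← B·(1+r) − £257.26.
Month 1: interest £110.01; balance after payment £8,103.75.
Month 2: interest £108.05; balance after payment £7,954.54.
Month 3: interest £106.06; balance after payment £7,803.34.
Month 4: interest £104.04; balance after payment £7,650.13.
Month 5: interest £102.00; balance after payment £7,494.87.
Month 6: interest £99.93; balance after payment £7,337.54.
Month 7: interest £97.83; balance after payment £7,178.12.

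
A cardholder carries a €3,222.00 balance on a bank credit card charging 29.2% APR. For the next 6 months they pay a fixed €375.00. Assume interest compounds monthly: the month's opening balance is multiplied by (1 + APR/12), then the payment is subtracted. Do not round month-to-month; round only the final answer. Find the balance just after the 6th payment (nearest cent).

Monthly rate r = 29.2%/12 = 2.43333% = 0.0243333.
Each month: B ← B·(1+r) − €375.00.
Month 1: interest €78.40; balance after payment €2,925.40.
Month 2: interest €71.18; balance after payment €2,621.59.
Month 3: interest €63.79; balance after payment €2,310.38.
Month 4: interest €56.22; balance after payment €1,991.60.
Month 5: interest €48.46; balance after payment €1,665.06.
Month 6: interest €40.52; balance after payment €1,330.58.

€1,330.58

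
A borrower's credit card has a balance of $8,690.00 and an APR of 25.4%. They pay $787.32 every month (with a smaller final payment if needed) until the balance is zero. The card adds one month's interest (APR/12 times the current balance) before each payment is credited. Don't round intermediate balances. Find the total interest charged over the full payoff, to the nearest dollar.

Monthly rate r = 25.4%/12 = 2.11667% = 0.0211667.
Payoff takes n = ⌈−ln(1 − rB₀/P)/ln(1+r)⌉ = ⌈12.704⌉ = 13 payments; the last is $555.61.
Total paid = 12·$787.32 + $555.61 = $10,003.45.
Total interest = total paid − principal = $10,003.45 − $8,690.00 = $1,313.45.

$1,313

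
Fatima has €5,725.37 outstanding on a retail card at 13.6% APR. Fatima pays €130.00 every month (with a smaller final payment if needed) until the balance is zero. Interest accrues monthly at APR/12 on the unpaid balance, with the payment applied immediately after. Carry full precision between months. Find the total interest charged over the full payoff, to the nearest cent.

€2,250.63

Monthly rate r = 13.6%/12 = 1.13333% = 0.0113333.
Payoff takes n = ⌈−ln(1 − rB₀/P)/ln(1+r)⌉ = ⌈61.353⌉ = 62 payments; the last is €46.00.
Total paid = 61·€130.00 + €46.00 = €7,976.00.
Total interest = total paid − principal = €7,976.00 − €5,725.37 = €2,250.63.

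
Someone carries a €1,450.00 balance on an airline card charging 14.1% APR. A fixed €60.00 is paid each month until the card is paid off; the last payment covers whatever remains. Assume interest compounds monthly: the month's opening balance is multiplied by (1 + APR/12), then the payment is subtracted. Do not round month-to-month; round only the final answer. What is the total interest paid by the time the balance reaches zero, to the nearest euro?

Monthly rate r = 14.1%/12 = 1.175% = 0.01175.
Payoff takes n = ⌈−ln(1 − rB₀/P)/ln(1+r)⌉ = ⌈28.594⌉ = 29 payments; the last is €35.70.
Total paid = 28·€60.00 + €35.70 = €1,715.70.
Total interest = total paid − principal = €1,715.70 − €1,450.00 = €265.70.

€266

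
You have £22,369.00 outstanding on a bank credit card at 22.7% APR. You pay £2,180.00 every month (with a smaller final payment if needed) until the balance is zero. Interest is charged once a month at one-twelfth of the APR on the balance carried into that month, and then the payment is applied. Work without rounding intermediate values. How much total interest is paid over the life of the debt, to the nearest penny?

Monthly rate r = 22.7%/12 = 1.89167% = 0.0189167.
Payoff takes n = ⌈−ln(1 − rB₀/P)/ln(1+r)⌉ = ⌈11.516⌉ = 12 payments; the last is £1,128.96.
Total paid = 11·£2,180.00 + £1,128.96 = £25,108.96.
Total interest = total paid − principal = £25,108.96 − £22,369.00 = £2,739.96.

£2,739.96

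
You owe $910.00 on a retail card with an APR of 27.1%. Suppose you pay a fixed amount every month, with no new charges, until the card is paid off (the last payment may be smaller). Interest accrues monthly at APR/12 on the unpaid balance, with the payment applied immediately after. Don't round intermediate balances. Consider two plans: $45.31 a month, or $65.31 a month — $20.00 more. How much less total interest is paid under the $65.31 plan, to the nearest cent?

Monthly rate r = 27.1%/12 = 2.25833% = 0.0225833.
At $45.31/mo: n = ⌈−ln(1 − rB₀/P)/ln(1+r)⌉ = 28 payments (last $2.80); total interest = total paid − $910.00 = $316.17.
At $65.31/mo: 17 payments (last $60.11); total interest $195.07.
Interest saved = $316.17 − $195.07 = $121.10.

$121.10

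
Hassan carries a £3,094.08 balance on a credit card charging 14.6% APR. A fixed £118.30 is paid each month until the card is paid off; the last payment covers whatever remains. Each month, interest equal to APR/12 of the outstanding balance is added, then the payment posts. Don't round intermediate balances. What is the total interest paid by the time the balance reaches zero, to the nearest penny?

£653.08

Monthly rate r = 14.6%/12 = 1.21667% = 0.0121667.
Payoff takes n = ⌈−ln(1 − rB₀/P)/ln(1+r)⌉ = ⌈31.674⌉ = 32 payments; the last is £79.86.
Total paid = 31·£118.30 + £79.86 = £3,747.16.
Total interest = total paid − principal = £3,747.16 − £3,094.08 = £653.08.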